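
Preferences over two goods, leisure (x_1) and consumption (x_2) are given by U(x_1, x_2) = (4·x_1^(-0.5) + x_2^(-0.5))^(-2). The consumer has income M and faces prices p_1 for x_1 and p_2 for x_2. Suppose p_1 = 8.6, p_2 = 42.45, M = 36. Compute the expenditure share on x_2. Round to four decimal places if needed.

share on x_2 = 0.4032

With the ratio pinned down, the budget gives x_1* = M/(p_1 + p_2·(x_2/x_1)) and x_2* = (x_2/x_1)·x_1*.
Numerically x_2/x_1 = 0.136891, so x_1* = 36/(8.6 + 42.45·0.136891) = 2.4981 and x_2* = 0.136891·2.4981 = 0.342.
Expenditure on x_2: 42.45·0.342 = 14.5164; share = 0.4032.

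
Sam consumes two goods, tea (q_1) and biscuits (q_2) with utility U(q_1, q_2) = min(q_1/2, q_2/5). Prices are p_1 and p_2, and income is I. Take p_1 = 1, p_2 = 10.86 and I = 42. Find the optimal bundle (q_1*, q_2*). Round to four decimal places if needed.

Leontief preferences: the optimum is at the kink where q_1/2 = q_2/5, i.e. q_2 = (5/2)·q_1.
Budget: p_1·q_1 + p_2·(5/2)·q_1 = I, so (2·p_1 + 5·p_2)·q_1 = 2·I.
Demand: q_1*(p_1,p_2,I) = 2·I/(2·p_1 + 5·p_2), q_2* = 5·I/(2·p_1 + 5·p_2).
Here 2·1 + 5·10.86 = 56.3, giving q_1* = 1.492 and q_2* = 3.73.

q_1* = 1.492, q_2* = 3.73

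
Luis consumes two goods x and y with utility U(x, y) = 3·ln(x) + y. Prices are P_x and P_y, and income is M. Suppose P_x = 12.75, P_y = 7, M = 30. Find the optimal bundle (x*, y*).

x* = 1.6471, y* = 1.2857

MU_x = 3/x, MU_y = 1. Tangency: 3/x = P_x/P_y.
So x*(P_x,P_y) = 3·P_y/P_x, independent of income; and y* = (M − 3·P_y)/P_y.
At the given prices: x* = 3·7/12.75 = 1.6471, and y* = 1.2857.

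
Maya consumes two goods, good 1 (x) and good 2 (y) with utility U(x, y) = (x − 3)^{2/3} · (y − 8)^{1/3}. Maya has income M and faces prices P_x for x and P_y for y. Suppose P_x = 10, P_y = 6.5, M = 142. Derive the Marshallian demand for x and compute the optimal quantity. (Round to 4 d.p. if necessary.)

x* = 7

Let x' = x−3, y' = y−8. MRS = 2·y'/x' = P_x/P_y.
Substituting into the budget: x* = 3 + 2/3·(M − 3·P_x − 8·P_y)/P_x, and y* = 8 + 1/3·(…)/P_y.
Discretionary income = 142 − 3·10 − 8·6.5 = 60; x* = 3 + 2/3·60/10 = 7.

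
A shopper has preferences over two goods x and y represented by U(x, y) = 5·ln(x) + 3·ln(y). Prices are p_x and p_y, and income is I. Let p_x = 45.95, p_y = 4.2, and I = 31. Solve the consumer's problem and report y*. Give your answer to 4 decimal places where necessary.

y* = 2.7679

Tangency: MRS = (5/3)·y/x = p_x/p_y.
So 5·p_y·y = 3·p_x·x; combined with the budget, a share 0.625 of income goes to x.
Demand: x*(p_x,p_y,I) = 0.625·I/p_x and y* = 0.375·I/p_y.
At p_x=45.95, p_y=4.2, I=31: y* = 0.375·31/4.2 = 2.7679.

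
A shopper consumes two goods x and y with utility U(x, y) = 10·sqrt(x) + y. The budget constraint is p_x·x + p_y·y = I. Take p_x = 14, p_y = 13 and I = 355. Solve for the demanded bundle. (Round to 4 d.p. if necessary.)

x* = 21.5561, y* = 4.0934

MU_x = 5/√x, MU_y = 1. Tangency: 5/√x = p_x/p_y.
Solve: √x = 5·p_y/p_x, so x*(p_x,p_y) = (5·p_y/p_x)², and y* = (I − p_x·x*)/p_y.
Plugging in: x* = (5·13/14)² = 21.5561, y* = 4.0934.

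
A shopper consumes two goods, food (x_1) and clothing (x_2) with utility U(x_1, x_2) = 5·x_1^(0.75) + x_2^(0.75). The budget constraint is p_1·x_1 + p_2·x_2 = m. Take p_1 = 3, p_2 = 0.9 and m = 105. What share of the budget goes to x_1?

share on x_1 = 0.9441

MRS = MU_x_1/MU_x_2 = 5·(x_2/x_1)^(0.25). Set equal to p_1/p_2.
Hence x_2/x_1 = ((1/5)·p_1/p_2)^(1/(0.25)), i.e. raised to the 4 power.
With the ratio pinned down, the budget gives x_1* = m/(p_1 + p_2·(x_2/x_1)) and x_2* = (x_2/x_1)·x_1*.
Numerically x_2/x_1 = 0.197531, so x_1* = 105/(3 + 0.9·0.197531) = 33.042 and x_2* = 0.197531·33.042 = 6.5268.
Expenditure on x_1: 3·33.042 = 99.1259; share = 0.9441.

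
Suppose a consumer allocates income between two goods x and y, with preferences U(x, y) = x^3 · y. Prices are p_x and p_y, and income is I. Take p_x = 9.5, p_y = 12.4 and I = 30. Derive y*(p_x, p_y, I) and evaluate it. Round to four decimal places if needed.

y* = 0.6048

The MRS is 3·y/x. Set MRS = p_x/p_y.
So 3·p_y·y = p_x·x; combined with the budget, a share 0.75 of income goes to x.
Demand: x*(p_x,p_y,I) = 0.75·I/p_x and y* = 0.25·I/p_y.
At p_x=9.5, p_y=12.4, I=30: y* = 0.25·30/12.4 = 0.6048.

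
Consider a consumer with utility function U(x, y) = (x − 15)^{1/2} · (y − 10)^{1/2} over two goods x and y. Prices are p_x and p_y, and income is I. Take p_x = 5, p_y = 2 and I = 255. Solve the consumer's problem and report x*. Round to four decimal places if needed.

x* = 31

MRS = (y−10)/(x−15). Tangency with p_x/p_y gives y−10 = (p_x/p_y)·(x−15).
After buying the subsistence bundle (15, 10), a share 0.5 of the remaining income goes to x: x* = 15 + 0.5·(I − 15p_x − 10p_y)/p_x.
Discretionary income = 255 − 15·5 − 10·2 = 160; x* = 15 + 0.5·160/5 = 31.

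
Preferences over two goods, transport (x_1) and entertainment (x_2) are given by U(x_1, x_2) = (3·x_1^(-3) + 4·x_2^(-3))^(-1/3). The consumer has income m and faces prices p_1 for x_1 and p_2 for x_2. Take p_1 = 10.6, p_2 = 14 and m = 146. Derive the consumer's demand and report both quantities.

x_1* = 5.927, x_2* = 5.941

MU_x_1 ∝ 3·x_1^(-4), MU_x_2 ∝ 4·x_2^(-4), so MRS = (3/4)·(x_2/x_1)^(4) = p_1/p_2.
Solve for the ratio: x_2/x_1 = [(4/3)·p_1/p_2]^(0.25).
Substitute x_2 = (x_2/x_1)·x_1 into the budget: x_1* = m/(p_1 + p_2·(x_2/x_1)).
Numerically x_2/x_1 = 1.002372, so x_1* = 146/(10.6 + 14·1.002372) = 5.927 and x_2* = 1.002372·5.927 = 5.941.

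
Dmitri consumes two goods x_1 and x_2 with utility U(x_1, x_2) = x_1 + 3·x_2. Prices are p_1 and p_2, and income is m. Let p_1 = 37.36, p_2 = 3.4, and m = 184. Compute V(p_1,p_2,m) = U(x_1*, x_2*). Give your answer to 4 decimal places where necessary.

V = 162.3529

x_2 gives more utility per dollar, so spend all income on x_2: x_2* = m/p_2, x_1* = 0.
Numerically: x_1* = 0, x_2* = 54.1176.
Utility at the optimum: U(0, 54.1176) = 162.3529.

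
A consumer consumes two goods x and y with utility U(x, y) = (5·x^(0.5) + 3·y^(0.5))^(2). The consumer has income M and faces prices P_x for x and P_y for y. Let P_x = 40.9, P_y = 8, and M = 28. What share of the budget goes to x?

MU_x ∝ 5·x^(-0.5), MU_y ∝ 3·y^(-0.5), so MRS = (5/3)·(y/x)^(0.5) = P_x/P_y.
Solve for the ratio: y/x = [(3/5)·P_x/P_y]^(2).
With the ratio pinned down, the budget gives x* = M/(P_x + P_y·(y/x)) and y* = (y/x)·x*.
Numerically y/x = 9.409556, so x* = 28/(40.9 + 8·9.409556) = 0.241 and y* = 9.409556·0.241 = 2.2678.
Expenditure on x: 40.9·0.241 = 9.8574; share = 0.3521.

share on x = 0.3521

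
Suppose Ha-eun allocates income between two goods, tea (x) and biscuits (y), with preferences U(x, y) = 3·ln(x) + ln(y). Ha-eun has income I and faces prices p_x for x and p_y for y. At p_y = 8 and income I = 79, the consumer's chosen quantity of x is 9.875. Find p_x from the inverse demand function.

p_x = 6

Tangency: MRS = 3·y/x = p_x/p_y.
Rearranging, p_y·y = (1/3)·p_x·x. Substituting into the budget gives p_x·x·(1 + (1/3)) = I.
Demand: x*(p_x,p_y,I) = 0.75·I/p_x and y* = 0.25·I/p_y.
Set x* = 9.875 in the demand function and solve for p_x: p_x = 6.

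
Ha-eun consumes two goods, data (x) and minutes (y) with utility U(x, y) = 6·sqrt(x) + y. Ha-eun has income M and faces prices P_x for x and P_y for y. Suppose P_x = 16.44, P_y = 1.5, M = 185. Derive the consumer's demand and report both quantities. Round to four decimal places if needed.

x* = 0.0749, y* = 122.5122

Set MRS = P_x/P_y: 3·x^(−1/2) = P_x/P_y.
Solve: √x = 3·P_y/P_x, so x*(P_x,P_y) = (3·P_y/P_x)², and y* = (M − P_x·x*)/P_y.
Plugging in: x* = (3·1.5/16.44)² = 0.0749, y* = 122.5122.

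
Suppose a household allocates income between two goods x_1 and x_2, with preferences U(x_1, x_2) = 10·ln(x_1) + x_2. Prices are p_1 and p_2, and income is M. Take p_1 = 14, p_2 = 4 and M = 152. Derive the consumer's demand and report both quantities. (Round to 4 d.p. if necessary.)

x_1* = 2.8571, x_2* = 28

MU_x_1 = 10/x_1, MU_x_2 = 1. Tangency: 10/x_1 = p_1/p_2.
So x_1*(p_1,p_2) = 10·p_2/p_1, independent of income; and x_2* = (M − 10·p_2)/p_2.
At the given prices: x_1* = 10·4/14 = 2.8571, and x_2* = 28.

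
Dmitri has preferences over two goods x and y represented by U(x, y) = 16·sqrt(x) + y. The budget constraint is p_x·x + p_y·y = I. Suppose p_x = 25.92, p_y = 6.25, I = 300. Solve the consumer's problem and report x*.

x* = 3.7211

Set MRS = p_x/p_y: 8·x^(−1/2) = p_x/p_y.
Solve: √x = 8·p_y/p_x, so x*(p_x,p_y) = (8·p_y/p_x)², and y* = (I − p_x·x*)/p_y.
Plugging in: x* = (8·6.25/25.92)² = 3.7211.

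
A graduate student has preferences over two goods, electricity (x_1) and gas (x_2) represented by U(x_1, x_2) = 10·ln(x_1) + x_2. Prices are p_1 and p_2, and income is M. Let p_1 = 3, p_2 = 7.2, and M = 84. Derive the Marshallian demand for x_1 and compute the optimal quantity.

MU_x_1 = 10/x_1, MU_x_2 = 1. Tangency: 10/x_1 = p_1/p_2.
So x_1*(p_1,p_2) = 10·p_2/p_1, independent of income; and x_2* = (M − 10·p_2)/p_2.
At the given prices: x_1* = 10·7.2/3 = 24.

x_1* = 24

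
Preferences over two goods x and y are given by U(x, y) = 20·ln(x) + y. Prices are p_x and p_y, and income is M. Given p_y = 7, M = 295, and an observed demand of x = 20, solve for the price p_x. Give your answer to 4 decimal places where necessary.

MU_x = 20/x, MU_y = 1. Tangency: 20/x = p_x/p_y.
So x*(p_x,p_y) = 20·p_y/p_x, independent of income; and y* = (M − 20·p_y)/p_y.
Set x* = 20 in the demand function and solve for p_x: p_x = 7.

p_x = 7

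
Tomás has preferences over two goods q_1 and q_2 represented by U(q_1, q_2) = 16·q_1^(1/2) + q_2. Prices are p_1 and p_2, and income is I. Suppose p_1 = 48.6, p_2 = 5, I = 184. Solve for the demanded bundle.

q_1* = 0.6774, q_2* = 30.2156

Thus q_1* = (8·p_2/p_1)² — independent of I — with the rest of income spent on q_2.
Plugging in: q_1* = (8·5/48.6)² = 0.6774, q_2* = 30.2156.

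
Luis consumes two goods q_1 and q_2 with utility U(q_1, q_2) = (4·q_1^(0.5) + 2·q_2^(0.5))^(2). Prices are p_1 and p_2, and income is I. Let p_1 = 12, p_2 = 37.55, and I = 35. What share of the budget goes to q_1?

Numerically q_2/q_1 = 0.025532, so q_1* = 35/(12 + 37.55·0.025532) = 2.7009 and q_2* = 0.025532·2.7009 = 0.069.
Expenditure on q_1: 12·2.7009 = 32.4106; share = 0.926.

share on q_1 = 0.926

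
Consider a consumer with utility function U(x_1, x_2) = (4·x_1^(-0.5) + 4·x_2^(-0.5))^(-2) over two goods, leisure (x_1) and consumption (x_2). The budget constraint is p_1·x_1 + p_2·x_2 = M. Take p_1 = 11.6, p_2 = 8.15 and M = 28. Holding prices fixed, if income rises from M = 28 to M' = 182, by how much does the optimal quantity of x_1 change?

Δx_1* = 7.028

MRS = MU_x_1/MU_x_2 = (x_2/x_1)^(1.5). Set equal to p_1/p_2.
Solve for the ratio: x_2/x_1 = [p_1/p_2]^(2/3).
Substitute x_2 = (x_2/x_1)·x_1 into the budget: x_1* = M/(p_1 + p_2·(x_2/x_1)).
Numerically x_2/x_1 = 1.26532, so x_1* = 28/(11.6 + 8.15·1.26532) = 1.2778.
At M' = 182: x_1* = 8.3058. Change: 8.3058 − 1.2778 = 7.028.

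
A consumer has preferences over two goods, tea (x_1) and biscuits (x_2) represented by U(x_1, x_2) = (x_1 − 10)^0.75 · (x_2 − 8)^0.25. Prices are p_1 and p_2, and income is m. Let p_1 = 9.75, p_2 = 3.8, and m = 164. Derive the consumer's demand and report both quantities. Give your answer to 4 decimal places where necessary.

MRS = 3·(x_2−8)/(x_1−10). Tangency with p_1/p_2 gives x_2−8 = (1/3)·(p_1/p_2)·(x_1−10).
Substituting into the budget: x_1* = 10 + 0.75·(m − 10·p_1 − 8·p_2)/p_1, and x_2* = 8 + 0.25·(…)/p_2.
Discretionary income = 164 − 10·9.75 − 8·3.8 = 36.1; x_1* = 10 + 0.75·36.1/9.75 = 12.7769; x_2* = 8 + 0.25·36.1/3.8 = 10.375.

x_1* = 12.7769, x_2* = 10.375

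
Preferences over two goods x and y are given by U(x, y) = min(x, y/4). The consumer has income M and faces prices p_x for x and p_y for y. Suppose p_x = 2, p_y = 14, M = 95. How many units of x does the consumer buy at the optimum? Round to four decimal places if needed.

Demand: x*(p_x,p_y,M) = M/(p_x + 4·p_y), y* = 4·M/(p_x + 4·p_y).
Here 2 + 4·14 = 58, giving x* = 1.6379.

x* = 1.6379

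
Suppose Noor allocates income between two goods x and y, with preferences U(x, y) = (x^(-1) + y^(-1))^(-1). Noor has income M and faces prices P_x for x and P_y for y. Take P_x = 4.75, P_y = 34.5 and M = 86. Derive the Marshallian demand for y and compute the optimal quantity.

MU_x ∝ x^(-2), MU_y ∝ y^(-2), so MRS = (y/x)^(2) = P_x/P_y.
Solve for the ratio: y/x = [P_x/P_y]^(0.5).
With the ratio pinned down, the budget gives x* = M/(P_x + P_y·(y/x)) and y* = (y/x)·x*.
Numerically y/x = 0.371054, so x* = 86/(4.75 + 34.5·0.371054) = 4.8999 and y* = 0.371054·4.8999 = 1.8181.

y* = 1.8181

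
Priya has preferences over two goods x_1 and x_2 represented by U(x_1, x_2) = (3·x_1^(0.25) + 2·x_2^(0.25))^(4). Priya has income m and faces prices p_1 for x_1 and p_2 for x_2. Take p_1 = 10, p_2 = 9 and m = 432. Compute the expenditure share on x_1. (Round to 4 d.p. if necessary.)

share on x_1 = 0.6238

MRS = MU_x_1/MU_x_2 = (3/2)·(x_2/x_1)^(0.75). Set equal to p_1/p_2.
Hence x_2/x_1 = ((2/3)·p_1/p_2)^(1/(0.75)), i.e. raised to the 4/3 power.
With the ratio pinned down, the budget gives x_1* = m/(p_1 + p_2·(x_2/x_1)) and x_2* = (x_2/x_1)·x_1*.
Numerically x_2/x_1 = 0.670227, so x_1* = 432/(10 + 9·0.670227) = 26.946 and x_2* = 0.670227·26.946 = 18.06.
Expenditure on x_1: 10·26.946 = 269.4604; share = 0.6238.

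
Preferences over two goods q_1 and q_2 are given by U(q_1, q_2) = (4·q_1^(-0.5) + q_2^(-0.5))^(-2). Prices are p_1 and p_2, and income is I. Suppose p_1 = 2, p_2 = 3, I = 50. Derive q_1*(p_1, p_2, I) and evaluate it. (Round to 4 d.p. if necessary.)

MU_q_1 ∝ 4·q_1^(-1.5), MU_q_2 ∝ q_2^(-1.5), so MRS = 4·(q_2/q_1)^(1.5) = p_1/p_2.
Hence q_2/q_1 = ((1/4)·p_1/p_2)^(1/(1.5)), i.e. raised to the 2/3 power.
With the ratio pinned down, the budget gives q_1* = I/(p_1 + p_2·(q_2/q_1)) and q_2* = (q_2/q_1)·q_1*.
Numerically q_2/q_1 = 0.302853, so q_1* = 50/(2 + 3·0.302853) = 17.1906.

q_1* = 17.1906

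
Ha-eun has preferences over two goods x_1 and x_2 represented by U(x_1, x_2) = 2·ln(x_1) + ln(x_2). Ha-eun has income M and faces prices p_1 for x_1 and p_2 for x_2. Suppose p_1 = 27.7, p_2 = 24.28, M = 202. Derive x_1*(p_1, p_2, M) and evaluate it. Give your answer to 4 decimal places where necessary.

Tangency: MRS = 2·x_2/x_1 = p_1/p_2.
Rearranging, p_2·x_2 = (1/2)·p_1·x_1. Substituting into the budget gives p_1·x_1·(1 + (1/2)) = M.
Demand: x_1*(p_1,p_2,M) = 2/3·M/p_1 and x_2* = 1/3·M/p_2.
At p_1=27.7, p_2=24.28, M=202: x_1* = 2/3·202/27.7 = 4.8616.

x_1* = 4.8616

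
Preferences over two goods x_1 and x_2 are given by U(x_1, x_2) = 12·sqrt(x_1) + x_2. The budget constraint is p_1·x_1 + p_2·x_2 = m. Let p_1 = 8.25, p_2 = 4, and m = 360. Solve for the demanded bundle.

Utility is quasi-linear in x_2; the FOC for x_1 is 6/√x_1 = p_1/p_2.
Thus x_1* = (6·p_2/p_1)² — independent of m — with the rest of income spent on x_2.
Plugging in: x_1* = (6·4/8.25)² = 8.4628, x_2* = 72.5455.

x_1* = 8.4628, x_2* = 72.5455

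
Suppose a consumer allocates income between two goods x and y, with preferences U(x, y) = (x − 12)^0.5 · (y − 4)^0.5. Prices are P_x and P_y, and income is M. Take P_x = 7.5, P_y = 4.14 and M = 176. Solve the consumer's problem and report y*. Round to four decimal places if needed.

This is Cobb-Douglas in (x−12, y−4): tangency gives 0.5·P_y·(y−4) = 0.5·P_x·(x−12).
Substituting into the budget: x* = 12 + 0.5·(M − 12·P_x − 4·P_y)/P_x, and y* = 4 + 0.5·(…)/P_y.
Discretionary income = 176 − 12·7.5 − 4·4.14 = 69.44; y* = 4 + 0.5·69.44/4.14 = 12.3865.

y* = 12.3865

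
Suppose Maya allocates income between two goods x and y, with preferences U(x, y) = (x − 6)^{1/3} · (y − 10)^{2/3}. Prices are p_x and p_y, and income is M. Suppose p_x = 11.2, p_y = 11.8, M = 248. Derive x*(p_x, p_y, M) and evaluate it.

This is Cobb-Douglas in (x−6, y−10): tangency gives 1/3·p_y·(y−10) = 2/3·p_x·(x−6).
After buying the subsistence bundle (6, 10), a share 1/3 of the remaining income goes to x: x* = 6 + 1/3·(M − 6p_x − 10p_y)/p_x.
Discretionary income = 248 − 6·11.2 − 10·11.8 = 62.8; x* = 6 + 1/3·62.8/11.2 = 7.869.

x* = 7.869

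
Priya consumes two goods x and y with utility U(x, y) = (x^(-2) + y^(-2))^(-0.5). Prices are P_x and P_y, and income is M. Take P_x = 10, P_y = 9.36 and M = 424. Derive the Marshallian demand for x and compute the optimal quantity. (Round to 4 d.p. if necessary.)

MU_x ∝ x^(-3), MU_y ∝ y^(-3), so MRS = (y/x)^(3) = P_x/P_y.
Hence y/x = (P_x/P_y)^(1/(3)), i.e. raised to the 1/3 power.
With the ratio pinned down, the budget gives x* = M/(P_x + P_y·(y/x)) and y* = (y/x)·x*.
Numerically y/x = 1.022291, so x* = 424/(10 + 9.36·1.022291) = 21.6673.

x* = 21.6673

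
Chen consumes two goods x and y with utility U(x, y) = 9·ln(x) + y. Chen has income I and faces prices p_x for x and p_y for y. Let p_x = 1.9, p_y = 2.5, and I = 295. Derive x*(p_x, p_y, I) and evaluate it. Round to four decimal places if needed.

Set MRS = p_x/p_y: (9/x)/1 = p_x/p_y.
So x*(p_x,p_y) = 9·p_y/p_x, independent of income; and y* = (I − 9·p_y)/p_y.
At the given prices: x* = 9·2.5/1.9 = 11.8421.

x* = 11.8421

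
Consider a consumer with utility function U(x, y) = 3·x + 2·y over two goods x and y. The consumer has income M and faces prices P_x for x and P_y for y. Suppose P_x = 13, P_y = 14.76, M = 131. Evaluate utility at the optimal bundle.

Linear utility — the consumer picks whichever good has higher MU/price: 3/13 = 0.2308 vs 2/14.76 = 0.1355.
x gives more utility per dollar, so spend all income on x: x* = M/P_x, y* = 0.
Numerically: x* = 10.0769, y* = 0.
Utility at the optimum: U(10.0769, 0) = 30.2308.

V = 30.2308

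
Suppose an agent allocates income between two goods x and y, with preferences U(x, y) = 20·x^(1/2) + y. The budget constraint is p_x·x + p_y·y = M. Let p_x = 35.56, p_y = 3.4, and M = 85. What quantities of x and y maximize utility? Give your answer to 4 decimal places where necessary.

Set MRS = p_x/p_y: 10·x^(−1/2) = p_x/p_y.
Solve: √x = 10·p_y/p_x, so x*(p_x,p_y) = (10·p_y/p_x)², and y* = (M − p_x·x*)/p_y.
Plugging in: x* = (10·3.4/35.56)² = 0.9142, y* = 15.4387.

x* = 0.9142, y* = 15.4387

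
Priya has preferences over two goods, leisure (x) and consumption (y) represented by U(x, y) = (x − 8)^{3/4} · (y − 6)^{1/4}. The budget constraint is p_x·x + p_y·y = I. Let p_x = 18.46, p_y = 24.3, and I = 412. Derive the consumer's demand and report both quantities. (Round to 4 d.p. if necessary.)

x* = 12.8153, y* = 7.2193

MRS = 3·(y−6)/(x−8). Tangency with p_x/p_y gives y−6 = (1/3)·(p_x/p_y)·(x−8).
Substituting into the budget: x* = 8 + 0.75·(I − 8·p_x − 6·p_y)/p_x, and y* = 6 + 0.25·(…)/p_y.
Discretionary income = 412 − 8·18.46 − 6·24.3 = 118.52; x* = 8 + 0.75·118.52/18.46 = 12.8153; y* = 6 + 0.25·118.52/24.3 = 7.2193.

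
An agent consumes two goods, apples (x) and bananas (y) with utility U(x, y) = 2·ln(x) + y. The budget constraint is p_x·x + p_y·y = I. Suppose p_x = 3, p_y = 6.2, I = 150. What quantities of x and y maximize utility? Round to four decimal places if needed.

MU_x = 2/x, MU_y = 1. Tangency: 2/x = p_x/p_y.
So x*(p_x,p_y) = 2·p_y/p_x, independent of income; and y* = (I − 2·p_y)/p_y.
At the given prices: x* = 2·6.2/3 = 4.1333, and y* = 22.1935.

x* = 4.1333, y* = 22.1935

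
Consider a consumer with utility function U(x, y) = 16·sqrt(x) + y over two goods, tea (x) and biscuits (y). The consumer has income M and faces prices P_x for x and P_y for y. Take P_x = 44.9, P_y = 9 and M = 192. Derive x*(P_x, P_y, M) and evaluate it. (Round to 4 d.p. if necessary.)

x* = 2.5714

MU_x = 8/√x, MU_y = 1. Tangency: 8/√x = P_x/P_y.
Thus x* = (8·P_y/P_x)² — independent of M — with the rest of income spent on y.
Plugging in: x* = (8·9/44.9)² = 2.5714.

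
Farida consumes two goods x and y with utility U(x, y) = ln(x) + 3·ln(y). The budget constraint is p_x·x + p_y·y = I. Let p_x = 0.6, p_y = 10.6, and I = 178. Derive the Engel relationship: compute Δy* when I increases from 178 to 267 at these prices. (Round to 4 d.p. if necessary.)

Δy* = 6.2972

At p_x=0.6, p_y=10.6, I=178: y* = 0.75·178/10.6 = 12.5943.
At I' = 267: y* = 18.8915. Change: 18.8915 − 12.5943 = 6.2972.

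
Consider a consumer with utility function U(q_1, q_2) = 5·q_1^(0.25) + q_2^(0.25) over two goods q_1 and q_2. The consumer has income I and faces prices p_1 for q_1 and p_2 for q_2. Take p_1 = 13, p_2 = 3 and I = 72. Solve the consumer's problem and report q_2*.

Numerically q_2/q_1 = 0.826297, so q_1* = 72/(13 + 3·0.826297) = 4.6515 and q_2* = 0.826297·4.6515 = 3.8435.

q_2* = 3.8435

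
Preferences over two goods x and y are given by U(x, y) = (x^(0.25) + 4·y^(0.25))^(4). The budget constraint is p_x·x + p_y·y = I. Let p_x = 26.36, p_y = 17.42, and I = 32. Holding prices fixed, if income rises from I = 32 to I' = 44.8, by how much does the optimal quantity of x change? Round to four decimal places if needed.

From the CES first-order condition, (1/4)·(y/x)^(0.75) = p_x/p_y.
Hence y/x = (4·p_x/p_y)^(1/(0.75)), i.e. raised to the 4/3 power.
Substitute y = (y/x)·x into the budget: x* = I/(p_x + p_y·(y/x)).
Numerically y/x = 11.030867, so x* = 32/(26.36 + 17.42·11.030867) = 0.1464.
At I' = 44.8: x* = 0.205. Change: 0.205 − 0.1464 = 0.0586.

Δx* = 0.0586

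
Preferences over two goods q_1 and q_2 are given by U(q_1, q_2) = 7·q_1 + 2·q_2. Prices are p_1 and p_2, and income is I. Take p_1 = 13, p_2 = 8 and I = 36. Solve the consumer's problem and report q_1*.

q_1* = 2.7692

Perfect substitutes: compare marginal utility per dollar. 7/p_1 vs 2/p_2 → 0.5385 vs 0.25.
q_1 gives more utility per dollar, so spend all income on q_1: q_1* = I/p_1, q_2* = 0.
Numerically: q_1* = 2.7692, q_2* = 0.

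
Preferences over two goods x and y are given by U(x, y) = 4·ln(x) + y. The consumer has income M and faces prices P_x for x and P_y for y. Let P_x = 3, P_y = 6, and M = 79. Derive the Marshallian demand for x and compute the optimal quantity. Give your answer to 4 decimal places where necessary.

x* = 8

Set MRS = P_x/P_y: (4/x)/1 = P_x/P_y.
So x*(P_x,P_y) = 4·P_y/P_x, independent of income; and y* = (M − 4·P_y)/P_y.
At the given prices: x* = 4·6/3 = 8.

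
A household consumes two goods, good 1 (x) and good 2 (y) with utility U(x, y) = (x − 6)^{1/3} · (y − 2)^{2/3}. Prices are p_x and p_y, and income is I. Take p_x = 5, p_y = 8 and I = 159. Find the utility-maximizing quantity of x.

Discretionary income = 159 − 6·5 − 2·8 = 113; x* = 6 + 1/3·113/5 = 13.5333.

x* = 13.5333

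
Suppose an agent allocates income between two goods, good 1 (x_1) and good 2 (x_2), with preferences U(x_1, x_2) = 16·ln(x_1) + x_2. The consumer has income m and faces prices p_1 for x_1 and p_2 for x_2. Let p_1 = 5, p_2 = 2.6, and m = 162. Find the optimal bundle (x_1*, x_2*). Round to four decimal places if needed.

x_1* = 8.32, x_2* = 46.3077

So x_1*(p_1,p_2) = 16·p_2/p_1, independent of income; and x_2* = (m − 16·p_2)/p_2.
At the given prices: x_1* = 16·2.6/5 = 8.32, and x_2* = 46.3077.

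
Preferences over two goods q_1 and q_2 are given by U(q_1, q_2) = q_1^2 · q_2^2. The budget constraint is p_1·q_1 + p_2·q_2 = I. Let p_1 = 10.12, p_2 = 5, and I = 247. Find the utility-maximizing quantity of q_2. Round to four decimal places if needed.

The MRS is q_2/q_1. Set MRS = p_1/p_2.
So 2·p_2·q_2 = 2·p_1·q_1; combined with the budget, a share 0.5 of income goes to q_1.
Demand: q_1*(p_1,p_2,I) = 0.5·I/p_1 and q_2* = 0.5·I/p_2.
At p_1=10.12, p_2=5, I=247: q_2* = 0.5·247/5 = 24.7.

q_2* = 24.7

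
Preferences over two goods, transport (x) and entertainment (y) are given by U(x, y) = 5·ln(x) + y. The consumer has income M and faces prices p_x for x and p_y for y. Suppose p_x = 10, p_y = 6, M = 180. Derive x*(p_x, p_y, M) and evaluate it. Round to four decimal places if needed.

x* = 3

So x*(p_x,p_y) = 5·p_y/p_x, independent of income; and y* = (M − 5·p_y)/p_y.
At the given prices: x* = 5·6/10 = 3.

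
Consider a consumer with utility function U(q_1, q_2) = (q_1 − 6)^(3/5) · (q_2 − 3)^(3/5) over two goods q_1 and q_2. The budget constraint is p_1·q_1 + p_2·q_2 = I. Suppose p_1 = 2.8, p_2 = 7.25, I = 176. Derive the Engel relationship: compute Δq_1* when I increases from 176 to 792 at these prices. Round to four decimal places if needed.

After buying the subsistence bundle (6, 3), a share 0.5 of the remaining income goes to q_1: q_1* = 6 + 0.5·(I − 6p_1 − 3p_2)/p_1.
Discretionary income = 176 − 6·2.8 − 3·7.25 = 137.45; q_1* = 6 + 0.5·137.45/2.8 = 30.5446.
At I' = 792: q_1* = 140.5446. Change: 140.5446 − 30.5446 = 110.

Δq_1* = 110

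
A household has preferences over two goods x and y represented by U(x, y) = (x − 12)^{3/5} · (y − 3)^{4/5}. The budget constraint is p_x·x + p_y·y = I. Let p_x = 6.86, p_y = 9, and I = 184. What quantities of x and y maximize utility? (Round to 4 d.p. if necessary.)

MRS = (3/4)·(y−3)/(x−12). Tangency with p_x/p_y gives y−3 = (4/3)·(p_x/p_y)·(x−12).
Substituting into the budget: x* = 12 + 3/7·(I − 12·p_x − 3·p_y)/p_x, and y* = 3 + 4/7·(…)/p_y.
Discretionary income = 184 − 12·6.86 − 3·9 = 74.68; x* = 12 + 3/7·74.68/6.86 = 16.6656; y* = 3 + 4/7·74.68/9 = 7.7416.

x* = 16.6656, y* = 7.7416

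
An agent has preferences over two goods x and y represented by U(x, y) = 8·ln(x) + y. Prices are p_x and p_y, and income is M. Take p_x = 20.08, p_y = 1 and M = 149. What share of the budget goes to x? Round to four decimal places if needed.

share on x = 0.0537

Set MRS = p_x/p_y: (8/x)/1 = p_x/p_y.
So x*(p_x,p_y) = 8·p_y/p_x, independent of income; and y* = (M − 8·p_y)/p_y.
At the given prices: x* = 8·1/20.08 = 0.3984, and y* = 141.
Expenditure on x: 20.08·0.3984 = 8; share = 0.0537.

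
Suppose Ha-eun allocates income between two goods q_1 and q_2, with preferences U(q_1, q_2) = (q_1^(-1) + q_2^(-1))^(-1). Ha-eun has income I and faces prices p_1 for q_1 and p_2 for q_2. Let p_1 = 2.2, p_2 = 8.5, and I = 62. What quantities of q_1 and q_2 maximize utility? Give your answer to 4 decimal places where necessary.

q_1* = 9.5029, q_2* = 4.8346

MRS = MU_q_1/MU_q_2 = (q_2/q_1)^(2). Set equal to p_1/p_2.
Solve for the ratio: q_2/q_1 = [p_1/p_2]^(0.5).
Substitute q_2 = (q_2/q_1)·q_1 into the budget: q_1* = I/(p_1 + p_2·(q_2/q_1)).
Numerically q_2/q_1 = 0.508747, so q_1* = 62/(2.2 + 8.5·0.508747) = 9.5029 and q_2* = 0.508747·9.5029 = 4.8346.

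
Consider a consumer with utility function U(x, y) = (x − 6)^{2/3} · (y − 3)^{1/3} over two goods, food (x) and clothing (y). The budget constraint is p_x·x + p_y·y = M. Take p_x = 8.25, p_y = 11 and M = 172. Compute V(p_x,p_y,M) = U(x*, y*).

V = 5.2154

This is Cobb-Douglas in (x−6, y−3): tangency gives 2/3·p_y·(y−3) = 1/3·p_x·(x−6).
Substituting into the budget: x* = 6 + 2/3·(M − 6·p_x − 3·p_y)/p_x, and y* = 3 + 1/3·(…)/p_y.
Discretionary income = 172 − 6·8.25 − 3·11 = 89.5; x* = 6 + 2/3·89.5/8.25 = 13.2323; y* = 3 + 1/3·89.5/11 = 5.7121.
Utility at the optimum: U(13.2323, 5.7121) = 5.2154.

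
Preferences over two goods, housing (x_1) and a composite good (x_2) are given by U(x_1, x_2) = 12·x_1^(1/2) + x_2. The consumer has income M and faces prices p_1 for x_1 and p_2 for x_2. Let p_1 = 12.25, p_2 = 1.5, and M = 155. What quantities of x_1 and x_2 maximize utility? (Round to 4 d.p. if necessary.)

x_1* = 0.5398, x_2* = 98.9252

Set MRS = p_1/p_2: 6·x_1^(−1/2) = p_1/p_2.
Solve: √x_1 = 6·p_2/p_1, so x_1*(p_1,p_2) = (6·p_2/p_1)², and x_2* = (M − p_1·x_1*)/p_2.
Plugging in: x_1* = (6·1.5/12.25)² = 0.5398, x_2* = 98.9252.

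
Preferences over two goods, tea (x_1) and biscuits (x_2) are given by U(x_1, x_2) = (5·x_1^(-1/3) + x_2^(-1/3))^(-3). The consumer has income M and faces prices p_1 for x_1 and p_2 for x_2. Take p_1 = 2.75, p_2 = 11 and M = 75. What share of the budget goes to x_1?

share on x_1 = 0.7028

MU_x_1 ∝ 5·x_1^(-4/3), MU_x_2 ∝ x_2^(-4/3), so MRS = 5·(x_2/x_1)^(4/3) = p_1/p_2.
Hence x_2/x_1 = ((1/5)·p_1/p_2)^(1/(4/3)), i.e. raised to the 0.75 power.
With the ratio pinned down, the budget gives x_1* = M/(p_1 + p_2·(x_2/x_1)) and x_2* = (x_2/x_1)·x_1*.
Numerically x_2/x_1 = 0.105737, so x_1* = 75/(2.75 + 11·0.105737) = 19.1663 and x_2* = 0.105737·19.1663 = 2.0266.
Expenditure on x_1: 2.75·19.1663 = 52.7075; share = 0.7028.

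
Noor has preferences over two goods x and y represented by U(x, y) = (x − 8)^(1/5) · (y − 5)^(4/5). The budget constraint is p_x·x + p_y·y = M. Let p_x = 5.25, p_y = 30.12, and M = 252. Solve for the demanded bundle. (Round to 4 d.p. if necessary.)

x* = 10.2629, y* = 6.5777

This is Cobb-Douglas in (x−8, y−5): tangency gives 0.2·p_y·(y−5) = 0.8·p_x·(x−8).
After buying the subsistence bundle (8, 5), a share 0.2 of the remaining income goes to x: x* = 8 + 0.2·(M − 8p_x − 5p_y)/p_x.
Discretionary income = 252 − 8·5.25 − 5·30.12 = 59.4; x* = 8 + 0.2·59.4/5.25 = 10.2629; y* = 5 + 0.8·59.4/30.12 = 6.5777.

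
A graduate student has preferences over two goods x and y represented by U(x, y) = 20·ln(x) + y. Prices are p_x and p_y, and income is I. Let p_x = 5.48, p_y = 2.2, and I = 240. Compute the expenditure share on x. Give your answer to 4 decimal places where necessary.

Set MRS = p_x/p_y: (20/x)/1 = p_x/p_y.
So x*(p_x,p_y) = 20·p_y/p_x, independent of income; and y* = (I − 20·p_y)/p_y.
At the given prices: x* = 20·2.2/5.48 = 8.0292, and y* = 89.0909.
Expenditure on x: 5.48·8.0292 = 44; share = 0.1833.

share on x = 0.1833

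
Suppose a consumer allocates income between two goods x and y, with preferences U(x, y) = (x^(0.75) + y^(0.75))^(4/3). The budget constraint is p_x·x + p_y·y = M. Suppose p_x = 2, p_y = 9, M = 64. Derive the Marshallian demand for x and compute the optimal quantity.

MRS = MU_x/MU_y = (y/x)^(0.25). Set equal to p_x/p_y.
Solve for the ratio: y/x = [p_x/p_y]^(4).
With the ratio pinned down, the budget gives x* = M/(p_x + p_y·(y/x)) and y* = (y/x)·x*.
Numerically y/x = 0.002439, so x* = 64/(2 + 9·0.002439) = 31.6526.

x* = 31.6526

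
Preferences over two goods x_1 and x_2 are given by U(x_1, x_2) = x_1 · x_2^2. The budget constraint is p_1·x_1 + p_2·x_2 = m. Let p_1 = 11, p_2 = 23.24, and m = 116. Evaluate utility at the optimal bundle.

V = 38.9229

Tangency: MRS = (1/2)·x_2/x_1 = p_1/p_2.
Rearranging, p_2·x_2 = 2·p_1·x_1. Substituting into the budget gives p_1·x_1·(1 + 2) = m.
Demand: x_1*(p_1,p_2,m) = 1/3·m/p_1 and x_2* = 2/3·m/p_2.
At p_1=11, p_2=23.24, m=116: x_1* = 1/3·116/11 = 3.5152, x_2* = 3.3276.
Utility at the optimum: U(3.5152, 3.3276) = 38.9229.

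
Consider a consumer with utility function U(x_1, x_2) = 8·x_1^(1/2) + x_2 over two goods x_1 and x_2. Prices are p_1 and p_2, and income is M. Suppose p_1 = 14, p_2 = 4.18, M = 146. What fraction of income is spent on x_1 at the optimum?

share on x_1 = 0.1368

Thus x_1* = (4·p_2/p_1)² — independent of M — with the rest of income spent on x_2.
Plugging in: x_1* = (4·4.18/14)² = 1.4263, x_2* = 30.1511.
Expenditure on x_1: 14·1.4263 = 19.9685; share = 0.1368.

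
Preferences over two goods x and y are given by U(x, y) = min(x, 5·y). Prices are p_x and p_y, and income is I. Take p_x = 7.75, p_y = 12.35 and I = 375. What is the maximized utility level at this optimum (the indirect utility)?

Demand: x*(p_x,p_y,I) = 5·I/(5·p_x + p_y), y* = I/(5·p_x + p_y).
Here 5·7.75 + 12.35 = 51.1, giving x* = 36.6928 and y* = 7.3386.
Utility at the optimum: U(36.6928, 7.3386) = 36.6928.

V = 36.6928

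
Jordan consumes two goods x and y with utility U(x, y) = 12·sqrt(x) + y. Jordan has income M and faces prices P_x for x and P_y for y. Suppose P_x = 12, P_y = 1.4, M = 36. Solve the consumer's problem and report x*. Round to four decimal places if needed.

Set MRS = P_x/P_y: 6·x^(−1/2) = P_x/P_y.
Thus x* = (6·P_y/P_x)² — independent of M — with the rest of income spent on y.
Plugging in: x* = (6·1.4/12)² = 0.49.

x* = 0.49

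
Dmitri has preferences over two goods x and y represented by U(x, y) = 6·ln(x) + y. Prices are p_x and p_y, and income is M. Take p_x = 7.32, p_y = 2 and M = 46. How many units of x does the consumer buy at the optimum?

Set MRS = p_x/p_y: (6/x)/1 = p_x/p_y.
So x*(p_x,p_y) = 6·p_y/p_x, independent of income; and y* = (M − 6·p_y)/p_y.
At the given prices: x* = 6·2/7.32 = 1.6393.

x* = 1.6393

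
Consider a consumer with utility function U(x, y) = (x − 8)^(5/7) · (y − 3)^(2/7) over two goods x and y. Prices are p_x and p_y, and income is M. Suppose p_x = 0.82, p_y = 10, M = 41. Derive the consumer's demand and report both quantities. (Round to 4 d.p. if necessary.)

x* = 11.8676, y* = 3.1269

This is Cobb-Douglas in (x−8, y−3): tangency gives 5/7·p_y·(y−3) = 2/7·p_x·(x−8).
After buying the subsistence bundle (8, 3), a share 5/7 of the remaining income goes to x: x* = 8 + 5/7·(M − 8p_x − 3p_y)/p_x.
Discretionary income = 41 − 8·0.82 − 3·10 = 4.44; x* = 8 + 5/7·4.44/0.82 = 11.8676; y* = 3 + 2/7·4.44/10 = 3.1269.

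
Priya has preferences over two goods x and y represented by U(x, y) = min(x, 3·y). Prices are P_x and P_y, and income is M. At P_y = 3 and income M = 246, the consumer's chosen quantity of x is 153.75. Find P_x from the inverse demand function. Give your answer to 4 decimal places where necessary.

With perfect complements, no substitution: consume in ratio x:y = 3:1.
Budget: P_x·x + P_y·(1/3)·x = M, so (3·P_x + P_y)·x = 3·M.
Demand: x*(P_x,P_y,M) = 3·M/(3·P_x + P_y), y* = M/(3·P_x + P_y).
Set x* = 153.75 in the demand function and solve for P_x: P_x = 0.6.

P_x = 0.6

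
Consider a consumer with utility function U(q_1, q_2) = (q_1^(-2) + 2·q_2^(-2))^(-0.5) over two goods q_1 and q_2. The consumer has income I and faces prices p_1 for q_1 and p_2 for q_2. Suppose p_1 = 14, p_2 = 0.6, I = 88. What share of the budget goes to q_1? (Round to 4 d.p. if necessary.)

MU_q_1 ∝ q_1^(-3), MU_q_2 ∝ 2·q_2^(-3), so MRS = (1/2)·(q_2/q_1)^(3) = p_1/p_2.
Solve for the ratio: q_2/q_1 = [2·p_1/p_2]^(1/3).
With the ratio pinned down, the budget gives q_1* = I/(p_1 + p_2·(q_2/q_1)) and q_2* = (q_2/q_1)·q_1*.
Numerically q_2/q_1 = 3.600274, so q_1* = 88/(14 + 0.6·3.600274) = 5.4455 and q_2* = 3.600274·5.4455 = 19.6053.
Expenditure on q_1: 14·5.4455 = 76.2368; share = 0.8663.

share on q_1 = 0.8663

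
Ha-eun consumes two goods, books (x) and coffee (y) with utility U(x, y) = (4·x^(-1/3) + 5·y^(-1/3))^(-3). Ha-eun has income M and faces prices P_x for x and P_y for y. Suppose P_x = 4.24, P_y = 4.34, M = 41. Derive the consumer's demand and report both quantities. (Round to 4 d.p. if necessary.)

MRS = MU_x/MU_y = (4/5)·(y/x)^(4/3). Set equal to P_x/P_y.
Hence y/x = ((5/4)·P_x/P_y)^(1/(4/3)), i.e. raised to the 0.75 power.
Substitute y = (y/x)·x into the budget: x* = M/(P_x + P_y·(y/x)).
Numerically y/x = 1.161688, so x* = 41/(4.24 + 4.34·1.161688) = 4.4173 and y* = 1.161688·4.4173 = 5.1315.

x* = 4.4173, y* = 5.1315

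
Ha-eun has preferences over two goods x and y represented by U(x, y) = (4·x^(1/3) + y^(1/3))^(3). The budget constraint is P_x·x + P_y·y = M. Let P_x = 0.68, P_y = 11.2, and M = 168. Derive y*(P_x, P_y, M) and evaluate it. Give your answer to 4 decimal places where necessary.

y* = 0.4482

With the ratio pinned down, the budget gives x* = M/(P_x + P_y·(y/x)) and y* = (y/x)·x*.
Numerically y/x = 0.00187, so x* = 168/(0.68 + 11.2·0.00187) = 239.6767 and y* = 0.00187·239.6767 = 0.4482.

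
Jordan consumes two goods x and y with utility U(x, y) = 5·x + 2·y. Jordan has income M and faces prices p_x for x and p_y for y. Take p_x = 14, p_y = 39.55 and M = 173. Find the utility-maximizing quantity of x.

Linear utility — the consumer picks whichever good has higher MU/price: 5/14 = 0.3571 vs 2/39.55 = 0.0506.
x gives more utility per dollar, so spend all income on x: x* = M/p_x, y* = 0.
Numerically: x* = 12.3571, y* = 0.

x* = 12.3571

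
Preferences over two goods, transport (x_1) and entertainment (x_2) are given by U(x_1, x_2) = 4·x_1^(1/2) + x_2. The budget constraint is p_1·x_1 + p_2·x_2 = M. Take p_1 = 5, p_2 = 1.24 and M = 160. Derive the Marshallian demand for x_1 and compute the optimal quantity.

Utility is quasi-linear in x_2; the FOC for x_1 is 2/√x_1 = p_1/p_2.
Solve: √x_1 = 2·p_2/p_1, so x_1*(p_1,p_2) = (2·p_2/p_1)², and x_2* = (M − p_1·x_1*)/p_2.
Plugging in: x_1* = (2·1.24/5)² = 0.246.

x_1* = 0.246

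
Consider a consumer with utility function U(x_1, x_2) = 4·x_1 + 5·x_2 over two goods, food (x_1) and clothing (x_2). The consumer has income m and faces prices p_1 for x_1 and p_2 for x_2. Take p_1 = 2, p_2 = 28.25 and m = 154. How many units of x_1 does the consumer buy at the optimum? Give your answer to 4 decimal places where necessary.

Linear utility — the consumer picks whichever good has higher MU/price: 4/2 = 2 vs 5/28.25 = 0.177.
x_1 gives more utility per dollar, so spend all income on x_1: x_1* = m/p_1, x_2* = 0.
Numerically: x_1* = 77, x_2* = 0.

x_1* = 77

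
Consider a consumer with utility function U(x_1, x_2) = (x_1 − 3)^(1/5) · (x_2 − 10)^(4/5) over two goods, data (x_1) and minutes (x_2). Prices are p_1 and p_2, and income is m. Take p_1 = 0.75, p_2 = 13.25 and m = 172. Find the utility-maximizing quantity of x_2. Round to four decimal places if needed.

This is Cobb-Douglas in (x_1−3, x_2−10): tangency gives 0.2·p_2·(x_2−10) = 0.8·p_1·(x_1−3).
After buying the subsistence bundle (3, 10), a share 0.2 of the remaining income goes to x_1: x_1* = 3 + 0.2·(m − 3p_1 − 10p_2)/p_1.
Discretionary income = 172 − 3·0.75 − 10·13.25 = 37.25; x_2* = 10 + 0.8·37.25/13.25 = 12.2491.

x_2* = 12.2491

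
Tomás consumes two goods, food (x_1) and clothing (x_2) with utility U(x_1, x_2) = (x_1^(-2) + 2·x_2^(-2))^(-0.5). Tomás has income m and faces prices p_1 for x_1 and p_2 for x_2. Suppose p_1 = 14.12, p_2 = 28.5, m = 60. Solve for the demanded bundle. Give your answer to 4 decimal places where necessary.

x_1* = 1.4107, x_2* = 1.4064

MU_x_1 ∝ x_1^(-3), MU_x_2 ∝ 2·x_2^(-3), so MRS = (1/2)·(x_2/x_1)^(3) = p_1/p_2.
Hence x_2/x_1 = (2·p_1/p_2)^(1/(3)), i.e. raised to the 1/3 power.
With the ratio pinned down, the budget gives x_1* = m/(p_1 + p_2·(x_2/x_1)) and x_2* = (x_2/x_1)·x_1*.
Numerically x_2/x_1 = 0.99695, so x_1* = 60/(14.12 + 28.5·0.99695) = 1.4107 and x_2* = 0.99695·1.4107 = 1.4064.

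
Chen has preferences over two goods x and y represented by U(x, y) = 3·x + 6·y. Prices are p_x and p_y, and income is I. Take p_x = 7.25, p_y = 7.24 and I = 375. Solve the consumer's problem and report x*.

Linear utility — the consumer picks whichever good has higher MU/price: 3/7.25 = 0.4138 vs 6/7.24 = 0.8287.
y gives more utility per dollar, so spend all income on y: y* = I/p_y, x* = 0.
Numerically: x* = 0, y* = 51.7956.

x* = 0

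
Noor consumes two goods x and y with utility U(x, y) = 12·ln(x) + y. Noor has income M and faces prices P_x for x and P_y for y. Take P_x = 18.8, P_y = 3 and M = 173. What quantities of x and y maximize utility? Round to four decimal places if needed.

MU_x = 12/x, MU_y = 1. Tangency: 12/x = P_x/P_y.
So x*(P_x,P_y) = 12·P_y/P_x, independent of income; and y* = (M − 12·P_y)/P_y.
At the given prices: x* = 12·3/18.8 = 1.9149, and y* = 45.6667.

x* = 1.9149, y* = 45.6667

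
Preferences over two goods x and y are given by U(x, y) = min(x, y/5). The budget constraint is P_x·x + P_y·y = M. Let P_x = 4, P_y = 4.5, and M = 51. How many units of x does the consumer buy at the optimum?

x* = 1.9245

Leontief preferences: the optimum is at the kink where x/1 = y/5, i.e. y = 5·x.
Budget: P_x·x + P_y·5·x = M, so (P_x + 5·P_y)·x = M.
Demand: x*(P_x,P_y,M) = M/(P_x + 5·P_y), y* = 5·M/(P_x + 5·P_y).
Here 4 + 5·4.5 = 26.5, giving x* = 1.9245.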